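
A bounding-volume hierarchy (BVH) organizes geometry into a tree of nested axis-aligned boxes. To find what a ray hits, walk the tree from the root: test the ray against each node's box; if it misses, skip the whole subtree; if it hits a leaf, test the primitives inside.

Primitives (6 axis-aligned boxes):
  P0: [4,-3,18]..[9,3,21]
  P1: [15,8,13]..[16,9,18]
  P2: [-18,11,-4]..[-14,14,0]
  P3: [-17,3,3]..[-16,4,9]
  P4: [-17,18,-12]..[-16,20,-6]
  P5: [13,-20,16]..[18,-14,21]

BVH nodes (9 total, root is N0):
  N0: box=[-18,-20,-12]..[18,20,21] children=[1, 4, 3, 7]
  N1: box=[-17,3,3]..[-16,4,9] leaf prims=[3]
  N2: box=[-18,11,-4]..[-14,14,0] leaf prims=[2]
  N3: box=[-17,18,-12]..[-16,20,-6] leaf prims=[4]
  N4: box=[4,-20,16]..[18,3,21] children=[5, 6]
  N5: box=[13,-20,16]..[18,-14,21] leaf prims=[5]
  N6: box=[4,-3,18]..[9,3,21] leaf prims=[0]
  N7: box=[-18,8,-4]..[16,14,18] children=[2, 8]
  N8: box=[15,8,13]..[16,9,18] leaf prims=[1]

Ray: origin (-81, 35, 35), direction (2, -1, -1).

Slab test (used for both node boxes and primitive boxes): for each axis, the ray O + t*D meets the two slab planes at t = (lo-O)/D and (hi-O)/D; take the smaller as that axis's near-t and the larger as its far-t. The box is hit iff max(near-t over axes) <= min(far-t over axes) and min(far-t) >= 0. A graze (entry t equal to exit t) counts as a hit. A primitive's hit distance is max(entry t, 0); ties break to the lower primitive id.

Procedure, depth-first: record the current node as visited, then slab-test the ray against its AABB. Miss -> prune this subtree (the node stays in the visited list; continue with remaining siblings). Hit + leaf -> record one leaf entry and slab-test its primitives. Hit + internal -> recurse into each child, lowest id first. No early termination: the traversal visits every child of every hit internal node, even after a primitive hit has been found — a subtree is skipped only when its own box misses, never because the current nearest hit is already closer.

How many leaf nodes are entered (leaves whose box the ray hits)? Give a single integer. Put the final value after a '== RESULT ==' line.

Walk:
N0 x:[63/2,99/2] y:[15,55] z:[14,47] -> hit [63/2,47], descend [1, 3, 4, 7]
  N1 x:[32,65/2] y:[31,32] z:[26,32] -> hit [32,32] leaf, test {P3@t=32}
  N3 x:[32,65/2] y:[15,17] z:[41,47] -> miss, prune
  N4 x:[85/2,99/2] y:[32,55] z:[14,19] -> miss, prune
  N7 x:[63/2,97/2] y:[21,27] z:[17,39] -> miss, prune

Summary -> nodes [0, 1, 3, 4, 7]; box-tests=5; leaf-entries=1; first=P3

== RESULT ==
1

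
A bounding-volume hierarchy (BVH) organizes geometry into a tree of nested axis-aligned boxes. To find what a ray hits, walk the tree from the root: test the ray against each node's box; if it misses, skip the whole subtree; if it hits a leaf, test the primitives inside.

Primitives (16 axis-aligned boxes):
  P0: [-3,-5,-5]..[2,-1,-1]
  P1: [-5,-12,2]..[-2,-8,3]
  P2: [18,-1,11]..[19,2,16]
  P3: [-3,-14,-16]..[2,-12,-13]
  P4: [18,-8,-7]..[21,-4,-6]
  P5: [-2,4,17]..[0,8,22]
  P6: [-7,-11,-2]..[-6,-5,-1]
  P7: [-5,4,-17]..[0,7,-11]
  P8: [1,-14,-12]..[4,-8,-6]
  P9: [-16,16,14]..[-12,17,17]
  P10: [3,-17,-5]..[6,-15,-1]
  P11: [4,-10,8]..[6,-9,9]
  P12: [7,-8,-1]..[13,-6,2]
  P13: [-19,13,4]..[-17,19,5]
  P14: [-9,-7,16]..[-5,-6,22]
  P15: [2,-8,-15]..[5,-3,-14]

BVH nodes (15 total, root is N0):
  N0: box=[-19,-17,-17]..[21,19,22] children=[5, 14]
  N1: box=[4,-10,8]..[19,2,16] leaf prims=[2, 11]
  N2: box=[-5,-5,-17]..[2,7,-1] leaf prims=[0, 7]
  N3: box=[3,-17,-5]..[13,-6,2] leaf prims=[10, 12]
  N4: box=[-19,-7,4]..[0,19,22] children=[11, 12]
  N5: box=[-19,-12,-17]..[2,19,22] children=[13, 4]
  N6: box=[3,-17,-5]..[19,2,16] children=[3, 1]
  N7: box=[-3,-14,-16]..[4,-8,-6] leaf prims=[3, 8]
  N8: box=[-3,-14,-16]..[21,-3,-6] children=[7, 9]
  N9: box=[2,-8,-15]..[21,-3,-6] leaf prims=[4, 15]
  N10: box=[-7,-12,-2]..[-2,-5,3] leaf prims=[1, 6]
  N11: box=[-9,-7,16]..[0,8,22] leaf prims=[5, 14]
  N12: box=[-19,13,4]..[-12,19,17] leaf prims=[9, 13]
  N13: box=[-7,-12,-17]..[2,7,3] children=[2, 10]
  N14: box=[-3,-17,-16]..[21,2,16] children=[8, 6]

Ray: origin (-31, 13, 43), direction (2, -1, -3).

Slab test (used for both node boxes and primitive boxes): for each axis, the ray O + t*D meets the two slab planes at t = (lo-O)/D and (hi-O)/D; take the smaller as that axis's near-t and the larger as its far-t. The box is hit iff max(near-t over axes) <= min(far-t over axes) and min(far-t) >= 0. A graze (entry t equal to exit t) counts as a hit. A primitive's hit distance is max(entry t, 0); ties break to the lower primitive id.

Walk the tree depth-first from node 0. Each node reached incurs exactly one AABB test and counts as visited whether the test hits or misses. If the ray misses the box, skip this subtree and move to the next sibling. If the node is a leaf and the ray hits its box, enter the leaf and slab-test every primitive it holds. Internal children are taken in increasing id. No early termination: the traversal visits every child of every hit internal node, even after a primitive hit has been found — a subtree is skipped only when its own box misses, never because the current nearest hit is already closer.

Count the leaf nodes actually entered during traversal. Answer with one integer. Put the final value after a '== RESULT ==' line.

Walk:
N0 x:[6,26] y:[-6,30] z:[7,20] -> hit [7,20], descend [5, 14]
  N5 x:[6,33/2] y:[-6,25] z:[7,20] -> hit [7,33/2], descend [4, 13]
    N4 x:[6,31/2] y:[-6,20] z:[7,13] -> hit [7,13], descend [11, 12]
      N11 x:[11,31/2] y:[5,20] z:[7,9] -> miss, prune
      N12 x:[6,19/2] y:[-6,0] z:[26/3,13] -> miss, prune
    N13 x:[12,33/2] y:[6,25] z:[40/3,20] -> hit [40/3,33/2], descend [2, 10]
      N2 x:[13,33/2] y:[6,18] z:[44/3,20] -> hit [44/3,33/2] leaf, test {P0@t=44/3, P7(miss)}
      N10 x:[12,29/2] y:[18,25] z:[40/3,15] -> miss, prune
  N14 x:[14,26] y:[11,30] z:[9,59/3] -> hit [14,59/3], descend [6, 8]
    N6 x:[17,25] y:[11,30] z:[9,16] -> miss, prune
    N8 x:[14,26] y:[16,27] z:[49/3,59/3] -> hit [49/3,59/3], descend [7, 9]
      N7 x:[14,35/2] y:[21,27] z:[49/3,59/3] -> miss, prune
      N9 x:[33/2,26] y:[16,21] z:[49/3,58/3] -> hit [33/2,58/3] leaf, test {P4(miss), P15(miss)}

Summary -> nodes [0, 5, 4, 11, 12, 13, 2, 10, 14, 6, 8, 7, 9]; box-tests=13; leaf-entries=2; first=P0

== RESULT ==
2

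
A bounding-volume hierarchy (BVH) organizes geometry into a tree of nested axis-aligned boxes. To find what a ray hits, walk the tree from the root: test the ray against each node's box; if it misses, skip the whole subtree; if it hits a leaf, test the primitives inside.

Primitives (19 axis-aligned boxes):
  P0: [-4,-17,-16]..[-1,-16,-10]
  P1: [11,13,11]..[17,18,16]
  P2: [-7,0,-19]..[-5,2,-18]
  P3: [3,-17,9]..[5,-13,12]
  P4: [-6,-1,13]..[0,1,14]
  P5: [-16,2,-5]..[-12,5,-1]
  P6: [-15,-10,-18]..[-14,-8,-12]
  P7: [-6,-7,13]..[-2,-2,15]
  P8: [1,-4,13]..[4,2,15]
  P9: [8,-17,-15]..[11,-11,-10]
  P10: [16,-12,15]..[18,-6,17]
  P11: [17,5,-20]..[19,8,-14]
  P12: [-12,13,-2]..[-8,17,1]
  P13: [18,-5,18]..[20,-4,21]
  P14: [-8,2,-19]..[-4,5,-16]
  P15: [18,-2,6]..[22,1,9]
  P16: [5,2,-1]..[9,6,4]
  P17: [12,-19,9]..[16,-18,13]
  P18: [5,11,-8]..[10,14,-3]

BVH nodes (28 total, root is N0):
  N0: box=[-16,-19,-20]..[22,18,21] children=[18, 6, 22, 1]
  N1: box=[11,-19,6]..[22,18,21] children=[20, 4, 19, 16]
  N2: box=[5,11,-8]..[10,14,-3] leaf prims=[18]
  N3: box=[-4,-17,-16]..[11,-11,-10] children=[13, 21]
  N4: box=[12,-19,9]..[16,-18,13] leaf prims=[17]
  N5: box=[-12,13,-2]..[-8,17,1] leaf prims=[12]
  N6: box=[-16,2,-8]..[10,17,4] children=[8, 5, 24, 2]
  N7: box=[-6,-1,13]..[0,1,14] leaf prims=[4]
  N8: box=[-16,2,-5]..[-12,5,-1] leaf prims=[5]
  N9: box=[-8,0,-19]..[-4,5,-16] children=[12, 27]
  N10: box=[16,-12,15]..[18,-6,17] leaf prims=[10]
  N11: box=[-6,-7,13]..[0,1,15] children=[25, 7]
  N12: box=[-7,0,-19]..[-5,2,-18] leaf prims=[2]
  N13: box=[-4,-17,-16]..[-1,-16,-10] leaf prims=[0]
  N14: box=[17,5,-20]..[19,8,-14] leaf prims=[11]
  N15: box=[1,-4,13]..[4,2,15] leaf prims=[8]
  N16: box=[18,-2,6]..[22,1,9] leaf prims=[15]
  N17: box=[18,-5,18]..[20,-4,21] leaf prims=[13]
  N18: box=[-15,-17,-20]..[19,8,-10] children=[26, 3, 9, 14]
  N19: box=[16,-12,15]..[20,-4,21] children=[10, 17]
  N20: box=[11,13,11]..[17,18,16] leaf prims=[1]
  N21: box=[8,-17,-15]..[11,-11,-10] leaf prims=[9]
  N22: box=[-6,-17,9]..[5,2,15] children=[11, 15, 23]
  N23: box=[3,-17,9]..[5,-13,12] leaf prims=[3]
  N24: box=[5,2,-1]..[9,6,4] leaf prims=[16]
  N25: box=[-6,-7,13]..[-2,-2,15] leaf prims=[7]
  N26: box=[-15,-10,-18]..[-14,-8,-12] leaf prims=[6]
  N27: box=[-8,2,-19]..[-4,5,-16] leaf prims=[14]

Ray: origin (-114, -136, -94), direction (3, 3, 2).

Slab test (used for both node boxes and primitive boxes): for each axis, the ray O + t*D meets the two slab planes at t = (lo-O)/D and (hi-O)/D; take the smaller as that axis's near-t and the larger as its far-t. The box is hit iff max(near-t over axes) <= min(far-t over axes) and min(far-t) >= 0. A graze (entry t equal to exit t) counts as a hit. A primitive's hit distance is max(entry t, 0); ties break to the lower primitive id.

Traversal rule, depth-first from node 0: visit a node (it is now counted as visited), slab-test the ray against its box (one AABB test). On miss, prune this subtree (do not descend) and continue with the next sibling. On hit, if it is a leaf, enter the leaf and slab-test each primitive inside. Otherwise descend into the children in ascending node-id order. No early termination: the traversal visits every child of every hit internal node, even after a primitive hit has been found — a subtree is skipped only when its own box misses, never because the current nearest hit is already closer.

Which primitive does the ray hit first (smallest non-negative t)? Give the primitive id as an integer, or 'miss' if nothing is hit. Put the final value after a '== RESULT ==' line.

Traverse from the root:
N0 x:[98/3,136/3] y:[39,154/3] z:[37,115/2] -> hit [39,136/3], descend [1, 6, 18, 22]
  N1 x:[125/3,136/3] y:[39,154/3] z:[50,115/2] -> miss, prune
  N6 x:[98/3,124/3] y:[46,51] z:[43,49] -> miss, prune
  N18 x:[33,133/3] y:[119/3,48] z:[37,42] -> hit [119/3,42], descend [3, 9, 14, 26]
    N3 x:[110/3,125/3] y:[119/3,125/3] z:[39,42] -> hit [119/3,125/3], descend [13, 21]
      N13 x:[110/3,113/3] y:[119/3,40] z:[39,42] -> miss, prune
      N21 x:[122/3,125/3] y:[119/3,125/3] z:[79/2,42] -> hit [122/3,125/3] leaf, test {P9@t=122/3}
    N9 x:[106/3,110/3] y:[136/3,47] z:[75/2,39] -> miss, prune
    N14 x:[131/3,133/3] y:[47,48] z:[37,40] -> miss, prune
    N26 x:[33,100/3] y:[42,128/3] z:[38,41] -> miss, prune
  N22 x:[36,119/3] y:[119/3,46] z:[103/2,109/2] -> miss, prune

11 AABB tests over nodes [0, 1, 6, 18, 3, 13, 21, 9, 14, 26, 22]; 1 leaf entered; closest P9.

== RESULT ==
9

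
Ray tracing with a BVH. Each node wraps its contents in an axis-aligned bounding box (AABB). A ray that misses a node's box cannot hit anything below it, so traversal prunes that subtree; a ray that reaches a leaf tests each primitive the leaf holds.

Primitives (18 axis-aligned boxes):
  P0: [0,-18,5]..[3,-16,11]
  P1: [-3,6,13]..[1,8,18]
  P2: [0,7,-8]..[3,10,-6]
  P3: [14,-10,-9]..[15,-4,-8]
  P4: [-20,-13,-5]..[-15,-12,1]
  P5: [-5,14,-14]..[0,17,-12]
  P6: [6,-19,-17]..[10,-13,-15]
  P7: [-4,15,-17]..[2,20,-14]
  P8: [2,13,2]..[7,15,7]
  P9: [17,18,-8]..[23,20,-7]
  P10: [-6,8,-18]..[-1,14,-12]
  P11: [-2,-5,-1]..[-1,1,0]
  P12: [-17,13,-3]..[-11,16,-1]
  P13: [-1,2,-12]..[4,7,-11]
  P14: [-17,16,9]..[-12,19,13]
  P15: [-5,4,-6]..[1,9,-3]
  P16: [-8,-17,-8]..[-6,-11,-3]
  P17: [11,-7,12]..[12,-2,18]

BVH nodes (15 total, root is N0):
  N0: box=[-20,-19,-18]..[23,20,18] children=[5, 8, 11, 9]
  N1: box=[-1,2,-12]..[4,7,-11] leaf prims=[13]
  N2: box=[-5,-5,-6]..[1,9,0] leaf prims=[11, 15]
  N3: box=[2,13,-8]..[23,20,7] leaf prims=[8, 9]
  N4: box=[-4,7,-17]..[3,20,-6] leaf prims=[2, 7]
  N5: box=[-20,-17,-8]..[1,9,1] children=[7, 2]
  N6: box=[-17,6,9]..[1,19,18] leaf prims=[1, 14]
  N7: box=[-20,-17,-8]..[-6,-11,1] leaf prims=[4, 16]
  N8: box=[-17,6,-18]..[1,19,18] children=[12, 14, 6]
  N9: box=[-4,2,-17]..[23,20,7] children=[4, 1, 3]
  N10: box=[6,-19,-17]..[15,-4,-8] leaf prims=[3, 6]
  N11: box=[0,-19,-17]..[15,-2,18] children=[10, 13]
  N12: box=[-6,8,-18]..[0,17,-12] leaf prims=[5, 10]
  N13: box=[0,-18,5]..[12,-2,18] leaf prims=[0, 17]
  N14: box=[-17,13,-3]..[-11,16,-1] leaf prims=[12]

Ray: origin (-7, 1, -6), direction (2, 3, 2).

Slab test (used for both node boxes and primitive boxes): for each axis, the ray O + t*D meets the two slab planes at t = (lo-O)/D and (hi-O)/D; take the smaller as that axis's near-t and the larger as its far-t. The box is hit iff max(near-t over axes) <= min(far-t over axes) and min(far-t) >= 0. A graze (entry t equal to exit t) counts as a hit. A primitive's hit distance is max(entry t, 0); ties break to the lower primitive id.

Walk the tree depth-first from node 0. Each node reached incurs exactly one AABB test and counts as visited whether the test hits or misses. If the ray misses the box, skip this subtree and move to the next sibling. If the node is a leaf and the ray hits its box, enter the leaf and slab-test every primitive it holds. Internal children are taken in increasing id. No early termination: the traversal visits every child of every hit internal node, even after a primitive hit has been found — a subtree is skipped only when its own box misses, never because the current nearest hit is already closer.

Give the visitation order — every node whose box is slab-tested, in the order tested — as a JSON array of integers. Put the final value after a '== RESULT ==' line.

Walk:
N0 x:[-13/2,15] y:[-20/3,19/3] z:[-6,12] -> hit [-6,19/3], descend [5, 8, 9, 11]
  N5 x:[-13/2,4] y:[-6,8/3] z:[-1,7/2] -> hit [-1,8/3], descend [2, 7]
    N2 x:[1,4] y:[-2,8/3] z:[0,3] -> hit [1,8/3] leaf, test {P11(miss), P15@t=1}
    N7 x:[-13/2,1/2] y:[-6,-4] z:[-1,7/2] -> miss, prune
  N8 x:[-5,4] y:[5/3,6] z:[-6,12] -> hit [5/3,4], descend [6, 12, 14]
    N6 x:[-5,4] y:[5/3,6] z:[15/2,12] -> miss, prune
    N12 x:[1/2,7/2] y:[7/3,16/3] z:[-6,-3] -> miss, prune
    N14 x:[-5,-2] y:[4,5] z:[3/2,5/2] -> miss, prune
  N9 x:[3/2,15] y:[1/3,19/3] z:[-11/2,13/2] -> hit [3/2,19/3], descend [1, 3, 4]
    N1 x:[3,11/2] y:[1/3,2] z:[-3,-5/2] -> miss, prune
    N3 x:[9/2,15] y:[4,19/3] z:[-1,13/2] -> hit [9/2,19/3] leaf, test {P8@t=9/2, P9(miss)}
    N4 x:[3/2,5] y:[2,19/3] z:[-11/2,0] -> miss, prune
  N11 x:[7/2,11] y:[-20/3,-1] z:[-11/2,12] -> miss, prune

Summary -> nodes [0, 5, 2, 7, 8, 6, 12, 14, 9, 1, 3, 4, 11]; box-tests=13; leaf-entries=2; first=P15

== RESULT ==
[0, 5, 2, 7, 8, 6, 12, 14, 9, 1, 3, 4, 11]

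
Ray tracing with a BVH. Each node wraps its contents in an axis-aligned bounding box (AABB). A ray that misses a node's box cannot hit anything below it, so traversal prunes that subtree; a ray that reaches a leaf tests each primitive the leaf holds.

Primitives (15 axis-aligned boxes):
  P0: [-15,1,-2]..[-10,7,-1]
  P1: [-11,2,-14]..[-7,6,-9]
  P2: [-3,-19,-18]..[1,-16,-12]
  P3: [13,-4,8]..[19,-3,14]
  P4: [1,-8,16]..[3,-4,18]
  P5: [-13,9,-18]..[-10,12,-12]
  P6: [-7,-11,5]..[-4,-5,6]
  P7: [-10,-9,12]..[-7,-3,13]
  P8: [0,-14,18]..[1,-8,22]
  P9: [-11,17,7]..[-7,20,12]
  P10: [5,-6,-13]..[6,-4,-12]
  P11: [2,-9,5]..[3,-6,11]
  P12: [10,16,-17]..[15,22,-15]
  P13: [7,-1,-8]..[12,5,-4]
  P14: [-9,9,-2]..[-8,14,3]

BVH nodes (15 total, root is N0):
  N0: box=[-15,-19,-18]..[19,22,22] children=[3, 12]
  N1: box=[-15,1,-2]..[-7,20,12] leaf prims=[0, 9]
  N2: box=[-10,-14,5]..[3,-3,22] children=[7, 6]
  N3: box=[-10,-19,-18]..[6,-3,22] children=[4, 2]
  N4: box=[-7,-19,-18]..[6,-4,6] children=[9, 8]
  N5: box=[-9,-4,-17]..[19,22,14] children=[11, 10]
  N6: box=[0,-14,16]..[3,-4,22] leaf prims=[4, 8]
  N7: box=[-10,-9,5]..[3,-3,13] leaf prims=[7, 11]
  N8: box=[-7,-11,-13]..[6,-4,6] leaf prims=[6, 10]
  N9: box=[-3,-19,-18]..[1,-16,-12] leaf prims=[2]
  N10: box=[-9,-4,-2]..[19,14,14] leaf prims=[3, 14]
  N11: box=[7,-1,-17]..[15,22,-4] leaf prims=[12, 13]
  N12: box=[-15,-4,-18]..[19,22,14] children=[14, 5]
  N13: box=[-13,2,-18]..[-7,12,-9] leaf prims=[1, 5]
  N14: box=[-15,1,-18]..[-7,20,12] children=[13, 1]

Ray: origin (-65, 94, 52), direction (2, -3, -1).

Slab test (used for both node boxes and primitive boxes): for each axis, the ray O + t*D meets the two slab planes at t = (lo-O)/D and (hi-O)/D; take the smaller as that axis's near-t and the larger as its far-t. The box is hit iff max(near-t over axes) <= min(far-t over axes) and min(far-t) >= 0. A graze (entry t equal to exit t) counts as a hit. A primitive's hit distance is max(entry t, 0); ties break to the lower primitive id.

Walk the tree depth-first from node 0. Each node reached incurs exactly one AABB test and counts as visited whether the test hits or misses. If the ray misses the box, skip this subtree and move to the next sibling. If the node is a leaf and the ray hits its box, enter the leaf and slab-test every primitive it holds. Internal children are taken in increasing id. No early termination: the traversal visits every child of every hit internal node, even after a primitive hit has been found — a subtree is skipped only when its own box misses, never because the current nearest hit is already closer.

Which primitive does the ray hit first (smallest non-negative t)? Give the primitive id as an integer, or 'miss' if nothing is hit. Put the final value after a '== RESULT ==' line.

Traverse from the root:
N0 x:[25,42] y:[24,113/3] z:[30,70] -> hit [30,113/3], descend [3, 12]
  N3 x:[55/2,71/2] y:[97/3,113/3] z:[30,70] -> hit [97/3,71/2], descend [2, 4]
    N2 x:[55/2,34] y:[97/3,36] z:[30,47] -> hit [97/3,34], descend [6, 7]
      N6 x:[65/2,34] y:[98/3,36] z:[30,36] -> hit [98/3,34] leaf, test {P4@t=34, P8(miss)}
      N7 x:[55/2,34] y:[97/3,103/3] z:[39,47] -> miss, prune
    N4 x:[29,71/2] y:[98/3,113/3] z:[46,70] -> miss, prune
  N12 x:[25,42] y:[24,98/3] z:[38,70] -> miss, prune

Visited [0, 3, 2, 6, 7, 4, 12]. Tests: 7 box, 1 leaf. Nearest: P4.

== RESULT ==
4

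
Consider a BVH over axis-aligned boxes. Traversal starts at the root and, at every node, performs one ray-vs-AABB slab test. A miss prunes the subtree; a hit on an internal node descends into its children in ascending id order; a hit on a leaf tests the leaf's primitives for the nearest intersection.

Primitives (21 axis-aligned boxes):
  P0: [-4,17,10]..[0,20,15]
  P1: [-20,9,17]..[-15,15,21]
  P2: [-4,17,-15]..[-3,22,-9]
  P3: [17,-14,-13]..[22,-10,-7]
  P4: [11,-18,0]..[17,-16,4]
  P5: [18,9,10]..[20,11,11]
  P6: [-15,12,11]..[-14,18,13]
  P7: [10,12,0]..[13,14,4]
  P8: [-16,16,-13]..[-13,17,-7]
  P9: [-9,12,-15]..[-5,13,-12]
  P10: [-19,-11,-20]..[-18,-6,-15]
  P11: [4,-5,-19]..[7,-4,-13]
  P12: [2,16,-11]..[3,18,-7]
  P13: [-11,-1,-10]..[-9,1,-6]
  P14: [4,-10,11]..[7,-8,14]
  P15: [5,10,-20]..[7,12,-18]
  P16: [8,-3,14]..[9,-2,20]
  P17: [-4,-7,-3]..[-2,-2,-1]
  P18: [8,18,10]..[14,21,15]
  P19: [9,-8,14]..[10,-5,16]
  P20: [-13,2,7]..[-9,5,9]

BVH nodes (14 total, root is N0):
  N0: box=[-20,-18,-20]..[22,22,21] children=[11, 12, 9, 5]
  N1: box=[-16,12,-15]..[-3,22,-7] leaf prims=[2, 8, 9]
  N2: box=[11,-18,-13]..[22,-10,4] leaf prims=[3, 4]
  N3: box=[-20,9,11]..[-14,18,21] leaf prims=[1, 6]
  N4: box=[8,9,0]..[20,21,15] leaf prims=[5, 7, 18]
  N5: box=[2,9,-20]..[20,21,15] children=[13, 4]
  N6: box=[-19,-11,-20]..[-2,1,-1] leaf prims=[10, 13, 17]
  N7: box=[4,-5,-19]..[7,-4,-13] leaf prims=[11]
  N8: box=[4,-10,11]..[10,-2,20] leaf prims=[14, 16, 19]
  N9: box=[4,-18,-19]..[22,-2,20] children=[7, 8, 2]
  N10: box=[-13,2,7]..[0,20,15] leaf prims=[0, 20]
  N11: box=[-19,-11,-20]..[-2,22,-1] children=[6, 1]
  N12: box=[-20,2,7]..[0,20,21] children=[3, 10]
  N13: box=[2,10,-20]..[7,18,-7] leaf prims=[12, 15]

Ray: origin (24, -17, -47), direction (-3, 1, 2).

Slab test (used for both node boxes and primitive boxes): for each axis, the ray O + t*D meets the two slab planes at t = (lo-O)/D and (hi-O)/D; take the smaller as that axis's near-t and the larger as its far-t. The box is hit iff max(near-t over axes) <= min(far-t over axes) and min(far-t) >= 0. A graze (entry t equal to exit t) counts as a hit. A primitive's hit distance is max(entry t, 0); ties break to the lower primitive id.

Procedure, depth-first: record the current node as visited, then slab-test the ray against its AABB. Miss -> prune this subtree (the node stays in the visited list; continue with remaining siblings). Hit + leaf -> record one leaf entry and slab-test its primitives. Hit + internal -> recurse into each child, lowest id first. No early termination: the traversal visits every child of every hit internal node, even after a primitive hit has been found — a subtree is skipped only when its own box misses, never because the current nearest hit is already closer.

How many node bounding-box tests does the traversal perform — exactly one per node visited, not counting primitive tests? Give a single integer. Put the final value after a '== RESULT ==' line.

Walk:
N0 x:[2/3,44/3] y:[-1,39] z:[27/2,34] -> hit [27/2,44/3], descend [5, 9, 11, 12]
  N5 x:[4/3,22/3] y:[26,38] z:[27/2,31] -> miss, prune
  N9 x:[2/3,20/3] y:[-1,15] z:[14,67/2] -> miss, prune
  N11 x:[26/3,43/3] y:[6,39] z:[27/2,23] -> hit [27/2,43/3], descend [1, 6]
    N1 x:[9,40/3] y:[29,39] z:[16,20] -> miss, prune
    N6 x:[26/3,43/3] y:[6,18] z:[27/2,23] -> hit [27/2,43/3] leaf, test {P10(miss), P13(miss), P17(miss)}
  N12 x:[8,44/3] y:[19,37] z:[27,34] -> miss, prune

7 AABB tests over nodes [0, 5, 9, 11, 1, 6, 12]; 1 leaf entered; closest miss.

== RESULT ==
7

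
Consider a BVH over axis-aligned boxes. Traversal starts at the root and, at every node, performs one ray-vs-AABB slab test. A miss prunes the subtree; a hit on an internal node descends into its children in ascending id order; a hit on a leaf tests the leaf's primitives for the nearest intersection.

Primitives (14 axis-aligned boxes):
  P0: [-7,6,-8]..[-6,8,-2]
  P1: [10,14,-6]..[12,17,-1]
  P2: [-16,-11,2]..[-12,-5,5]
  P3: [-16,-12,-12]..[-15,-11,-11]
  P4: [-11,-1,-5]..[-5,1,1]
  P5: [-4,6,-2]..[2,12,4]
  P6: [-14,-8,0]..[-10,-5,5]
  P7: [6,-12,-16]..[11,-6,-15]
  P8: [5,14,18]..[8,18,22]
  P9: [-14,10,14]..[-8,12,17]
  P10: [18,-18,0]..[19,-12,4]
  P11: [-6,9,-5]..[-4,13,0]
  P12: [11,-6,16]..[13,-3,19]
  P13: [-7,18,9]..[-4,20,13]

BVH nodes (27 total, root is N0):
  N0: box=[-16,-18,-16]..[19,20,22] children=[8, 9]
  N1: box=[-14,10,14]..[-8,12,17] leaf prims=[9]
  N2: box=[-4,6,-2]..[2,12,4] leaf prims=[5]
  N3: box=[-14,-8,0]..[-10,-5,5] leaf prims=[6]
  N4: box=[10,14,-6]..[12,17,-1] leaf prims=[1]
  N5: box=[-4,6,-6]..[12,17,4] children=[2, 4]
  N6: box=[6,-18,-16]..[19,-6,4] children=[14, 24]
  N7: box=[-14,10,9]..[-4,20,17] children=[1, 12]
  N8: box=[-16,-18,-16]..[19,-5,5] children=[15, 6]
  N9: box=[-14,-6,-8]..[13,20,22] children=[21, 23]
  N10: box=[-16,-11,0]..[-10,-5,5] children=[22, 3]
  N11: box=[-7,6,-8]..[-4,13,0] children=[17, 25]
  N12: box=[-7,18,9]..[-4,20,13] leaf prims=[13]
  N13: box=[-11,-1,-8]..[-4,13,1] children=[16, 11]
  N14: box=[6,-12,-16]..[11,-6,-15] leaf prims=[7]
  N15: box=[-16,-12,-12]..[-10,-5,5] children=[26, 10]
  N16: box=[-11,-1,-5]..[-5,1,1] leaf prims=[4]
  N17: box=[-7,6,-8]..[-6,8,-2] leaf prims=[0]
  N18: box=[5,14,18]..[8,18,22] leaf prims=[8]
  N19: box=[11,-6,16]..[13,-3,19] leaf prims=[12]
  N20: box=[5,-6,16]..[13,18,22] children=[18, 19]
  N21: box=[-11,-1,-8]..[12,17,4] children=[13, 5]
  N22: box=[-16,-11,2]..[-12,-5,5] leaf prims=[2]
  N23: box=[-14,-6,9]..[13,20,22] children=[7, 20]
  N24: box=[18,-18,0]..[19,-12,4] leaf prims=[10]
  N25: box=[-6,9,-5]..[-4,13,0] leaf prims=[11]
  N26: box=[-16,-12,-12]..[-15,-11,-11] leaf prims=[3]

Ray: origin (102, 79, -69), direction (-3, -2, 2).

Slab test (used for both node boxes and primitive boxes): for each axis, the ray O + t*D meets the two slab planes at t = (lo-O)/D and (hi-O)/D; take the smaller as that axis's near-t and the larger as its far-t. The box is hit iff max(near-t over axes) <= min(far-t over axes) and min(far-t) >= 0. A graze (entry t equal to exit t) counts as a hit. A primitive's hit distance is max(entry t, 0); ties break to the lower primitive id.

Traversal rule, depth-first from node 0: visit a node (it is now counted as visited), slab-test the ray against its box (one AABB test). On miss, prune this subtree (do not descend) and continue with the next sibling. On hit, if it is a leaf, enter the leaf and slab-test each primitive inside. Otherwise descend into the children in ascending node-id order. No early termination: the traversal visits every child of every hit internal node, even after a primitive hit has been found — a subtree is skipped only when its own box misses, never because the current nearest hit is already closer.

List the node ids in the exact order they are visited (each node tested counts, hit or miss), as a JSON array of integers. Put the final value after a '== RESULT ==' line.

Trace the traversal:
N0 x:[83/3,118/3] y:[59/2,97/2] z:[53/2,91/2] -> hit [59/2,118/3], descend [8, 9]
  N8 x:[83/3,118/3] y:[42,97/2] z:[53/2,37] -> miss, prune
  N9 x:[89/3,116/3] y:[59/2,85/2] z:[61/2,91/2] -> hit [61/2,116/3], descend [21, 23]
    N21 x:[30,113/3] y:[31,40] z:[61/2,73/2] -> hit [31,73/2], descend [5, 13]
      N5 x:[30,106/3] y:[31,73/2] z:[63/2,73/2] -> hit [63/2,106/3], descend [2, 4]
        N2 x:[100/3,106/3] y:[67/2,73/2] z:[67/2,73/2] -> hit [67/2,106/3] leaf, test {P5@t=67/2}
        N4 x:[30,92/3] y:[31,65/2] z:[63/2,34] -> miss, prune
      N13 x:[106/3,113/3] y:[33,40] z:[61/2,35] -> miss, prune
    N23 x:[89/3,116/3] y:[59/2,85/2] z:[39,91/2] -> miss, prune

Summary -> nodes [0, 8, 9, 21, 5, 2, 4, 13, 23]; box-tests=9; leaf-entries=1; first=P5

== RESULT ==
[0, 8, 9, 21, 5, 2, 4, 13, 23]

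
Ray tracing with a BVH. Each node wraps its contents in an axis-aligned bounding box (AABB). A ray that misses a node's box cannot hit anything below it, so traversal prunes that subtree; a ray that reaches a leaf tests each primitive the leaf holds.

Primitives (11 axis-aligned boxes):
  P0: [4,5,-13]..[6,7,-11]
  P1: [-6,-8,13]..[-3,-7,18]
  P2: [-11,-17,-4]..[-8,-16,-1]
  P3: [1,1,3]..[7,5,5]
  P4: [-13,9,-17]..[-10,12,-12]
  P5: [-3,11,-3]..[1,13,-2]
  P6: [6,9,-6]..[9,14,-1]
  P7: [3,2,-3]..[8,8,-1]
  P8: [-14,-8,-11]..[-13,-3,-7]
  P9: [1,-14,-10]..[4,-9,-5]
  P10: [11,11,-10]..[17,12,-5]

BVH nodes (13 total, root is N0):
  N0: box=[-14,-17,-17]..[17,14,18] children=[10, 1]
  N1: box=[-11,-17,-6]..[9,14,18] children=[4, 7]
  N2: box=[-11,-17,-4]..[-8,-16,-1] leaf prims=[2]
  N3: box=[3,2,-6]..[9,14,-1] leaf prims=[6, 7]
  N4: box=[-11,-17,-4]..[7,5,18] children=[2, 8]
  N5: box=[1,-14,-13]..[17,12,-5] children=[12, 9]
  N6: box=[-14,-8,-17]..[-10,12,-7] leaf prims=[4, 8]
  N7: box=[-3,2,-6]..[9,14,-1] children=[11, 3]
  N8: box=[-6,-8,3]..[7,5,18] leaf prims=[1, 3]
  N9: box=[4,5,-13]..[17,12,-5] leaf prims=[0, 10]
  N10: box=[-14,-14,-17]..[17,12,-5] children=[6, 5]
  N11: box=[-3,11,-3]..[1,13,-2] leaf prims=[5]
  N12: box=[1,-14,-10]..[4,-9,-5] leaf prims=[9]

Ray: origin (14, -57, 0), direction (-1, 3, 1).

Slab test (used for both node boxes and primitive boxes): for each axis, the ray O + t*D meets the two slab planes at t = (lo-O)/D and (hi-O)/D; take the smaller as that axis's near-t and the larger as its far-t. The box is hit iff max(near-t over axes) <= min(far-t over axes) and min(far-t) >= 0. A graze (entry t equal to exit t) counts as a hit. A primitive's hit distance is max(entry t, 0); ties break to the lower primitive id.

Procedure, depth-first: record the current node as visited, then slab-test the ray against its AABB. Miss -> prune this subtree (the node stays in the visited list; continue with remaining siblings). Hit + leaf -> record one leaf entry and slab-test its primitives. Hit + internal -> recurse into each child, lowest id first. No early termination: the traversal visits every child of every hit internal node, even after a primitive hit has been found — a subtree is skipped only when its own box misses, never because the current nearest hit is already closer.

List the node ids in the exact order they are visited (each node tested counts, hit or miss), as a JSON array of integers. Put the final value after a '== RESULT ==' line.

Walk:
N0 x:[-3,28] y:[40/3,71/3] z:[-17,18] -> hit [40/3,18], descend [1, 10]
  N1 x:[5,25] y:[40/3,71/3] z:[-6,18] -> hit [40/3,18], descend [4, 7]
    N4 x:[7,25] y:[40/3,62/3] z:[-4,18] -> hit [40/3,18], descend [2, 8]
      N2 x:[22,25] y:[40/3,41/3] z:[-4,-1] -> miss, prune
      N8 x:[7,20] y:[49/3,62/3] z:[3,18] -> hit [49/3,18] leaf, test {P1(miss), P3(miss)}
    N7 x:[5,17] y:[59/3,71/3] z:[-6,-1] -> miss, prune
  N10 x:[-3,28] y:[43/3,23] z:[-17,-5] -> miss, prune

Summary -> nodes [0, 1, 4, 2, 8, 7, 10]; box-tests=7; leaf-entries=1; first=miss

== RESULT ==
[0, 1, 4, 2, 8, 7, 10]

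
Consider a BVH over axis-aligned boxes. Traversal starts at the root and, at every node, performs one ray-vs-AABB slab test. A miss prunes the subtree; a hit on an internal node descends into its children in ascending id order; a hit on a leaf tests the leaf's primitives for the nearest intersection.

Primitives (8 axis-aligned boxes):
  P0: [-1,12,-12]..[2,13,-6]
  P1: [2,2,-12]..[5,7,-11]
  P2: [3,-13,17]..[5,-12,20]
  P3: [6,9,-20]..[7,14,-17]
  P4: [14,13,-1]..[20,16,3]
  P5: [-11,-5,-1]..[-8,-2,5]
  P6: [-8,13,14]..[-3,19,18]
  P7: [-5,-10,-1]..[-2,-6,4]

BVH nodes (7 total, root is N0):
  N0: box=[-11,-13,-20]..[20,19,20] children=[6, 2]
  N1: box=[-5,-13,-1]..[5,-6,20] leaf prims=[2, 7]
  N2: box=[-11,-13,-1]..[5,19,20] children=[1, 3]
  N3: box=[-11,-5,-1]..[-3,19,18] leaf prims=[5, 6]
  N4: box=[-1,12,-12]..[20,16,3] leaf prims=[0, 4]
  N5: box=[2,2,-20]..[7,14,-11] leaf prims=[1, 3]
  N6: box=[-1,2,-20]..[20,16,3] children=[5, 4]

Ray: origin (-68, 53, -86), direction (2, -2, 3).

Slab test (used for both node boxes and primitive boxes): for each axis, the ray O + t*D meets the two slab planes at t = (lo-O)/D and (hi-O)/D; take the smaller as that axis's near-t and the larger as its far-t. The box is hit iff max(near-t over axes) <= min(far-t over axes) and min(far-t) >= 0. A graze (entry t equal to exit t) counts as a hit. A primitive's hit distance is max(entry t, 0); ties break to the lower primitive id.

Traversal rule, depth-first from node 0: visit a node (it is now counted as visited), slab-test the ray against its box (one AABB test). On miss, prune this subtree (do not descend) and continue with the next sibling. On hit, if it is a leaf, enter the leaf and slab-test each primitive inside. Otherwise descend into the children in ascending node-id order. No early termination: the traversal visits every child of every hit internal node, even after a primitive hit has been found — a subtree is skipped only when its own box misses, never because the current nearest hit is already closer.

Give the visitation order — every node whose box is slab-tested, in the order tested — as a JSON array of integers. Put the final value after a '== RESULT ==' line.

Traverse from the root:
N0 x:[57/2,44] y:[17,33] z:[22,106/3] -> hit [57/2,33], descend [2, 6]
  N2 x:[57/2,73/2] y:[17,33] z:[85/3,106/3] -> hit [57/2,33], descend [1, 3]
    N1 x:[63/2,73/2] y:[59/2,33] z:[85/3,106/3] -> hit [63/2,33] leaf, test {P2(miss), P7(miss)}
    N3 x:[57/2,65/2] y:[17,29] z:[85/3,104/3] -> hit [57/2,29] leaf, test {P5@t=57/2, P6(miss)}
  N6 x:[67/2,44] y:[37/2,51/2] z:[22,89/3] -> miss, prune

Summary -> nodes [0, 2, 1, 3, 6]; box-tests=5; leaf-entries=2; first=P5

== RESULT ==
[0, 2, 1, 3, 6]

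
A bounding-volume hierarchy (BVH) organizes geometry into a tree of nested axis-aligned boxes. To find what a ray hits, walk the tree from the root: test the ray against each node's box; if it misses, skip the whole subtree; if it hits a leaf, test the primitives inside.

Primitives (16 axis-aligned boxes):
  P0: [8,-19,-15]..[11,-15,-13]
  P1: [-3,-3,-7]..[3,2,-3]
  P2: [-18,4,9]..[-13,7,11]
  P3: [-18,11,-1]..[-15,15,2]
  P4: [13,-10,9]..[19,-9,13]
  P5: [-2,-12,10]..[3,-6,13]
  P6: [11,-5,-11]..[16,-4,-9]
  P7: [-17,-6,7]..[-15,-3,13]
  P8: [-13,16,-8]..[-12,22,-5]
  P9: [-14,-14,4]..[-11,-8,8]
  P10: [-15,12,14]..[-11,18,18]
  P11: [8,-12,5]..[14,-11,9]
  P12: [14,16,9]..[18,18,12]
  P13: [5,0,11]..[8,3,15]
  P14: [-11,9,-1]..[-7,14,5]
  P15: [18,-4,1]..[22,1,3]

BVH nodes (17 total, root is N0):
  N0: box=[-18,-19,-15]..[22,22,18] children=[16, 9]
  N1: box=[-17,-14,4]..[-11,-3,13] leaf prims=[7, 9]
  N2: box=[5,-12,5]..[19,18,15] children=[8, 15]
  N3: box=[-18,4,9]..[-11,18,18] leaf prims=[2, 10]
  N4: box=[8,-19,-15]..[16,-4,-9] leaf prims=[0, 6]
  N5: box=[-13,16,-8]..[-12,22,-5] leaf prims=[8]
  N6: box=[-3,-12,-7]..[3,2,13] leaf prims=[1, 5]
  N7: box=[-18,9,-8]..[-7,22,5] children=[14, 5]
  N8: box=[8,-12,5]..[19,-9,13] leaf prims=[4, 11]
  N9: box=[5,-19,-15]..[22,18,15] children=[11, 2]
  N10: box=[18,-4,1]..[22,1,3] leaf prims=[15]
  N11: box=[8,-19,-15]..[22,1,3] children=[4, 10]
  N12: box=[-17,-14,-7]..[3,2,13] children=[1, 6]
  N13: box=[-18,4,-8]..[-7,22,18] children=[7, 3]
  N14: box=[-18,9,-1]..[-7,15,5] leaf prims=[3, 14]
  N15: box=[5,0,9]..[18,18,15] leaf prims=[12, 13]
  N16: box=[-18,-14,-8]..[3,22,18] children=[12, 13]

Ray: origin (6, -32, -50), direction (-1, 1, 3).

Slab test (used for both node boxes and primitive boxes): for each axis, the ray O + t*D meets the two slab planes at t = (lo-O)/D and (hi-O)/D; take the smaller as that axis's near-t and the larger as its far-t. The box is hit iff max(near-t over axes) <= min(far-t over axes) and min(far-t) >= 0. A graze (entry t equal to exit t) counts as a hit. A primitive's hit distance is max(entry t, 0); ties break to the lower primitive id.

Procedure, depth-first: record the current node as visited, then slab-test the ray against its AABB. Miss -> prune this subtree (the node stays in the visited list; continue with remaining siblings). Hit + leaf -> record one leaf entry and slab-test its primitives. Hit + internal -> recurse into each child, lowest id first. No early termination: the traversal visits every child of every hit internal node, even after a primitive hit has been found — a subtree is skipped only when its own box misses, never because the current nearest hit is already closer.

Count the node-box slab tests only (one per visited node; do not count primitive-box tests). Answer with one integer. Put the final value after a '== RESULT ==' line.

Trace the traversal:
N0 x:[-16,24] y:[13,54] z:[35/3,68/3] -> hit [13,68/3], descend [9, 16]
  N9 x:[-16,1] y:[13,50] z:[35/3,65/3] -> miss, prune
  N16 x:[3,24] y:[18,54] z:[14,68/3] -> hit [18,68/3], descend [12, 13]
    N12 x:[3,23] y:[18,34] z:[43/3,21] -> hit [18,21], descend [1, 6]
      N1 x:[17,23] y:[18,29] z:[18,21] -> hit [18,21] leaf, test {P7(miss), P9@t=18}
      N6 x:[3,9] y:[20,34] z:[43/3,21] -> miss, prune
    N13 x:[13,24] y:[36,54] z:[14,68/3] -> miss, prune

Visited [0, 9, 16, 12, 1, 6, 13]. Tests: 7 box, 1 leaf. Nearest: P9.

== RESULT ==
7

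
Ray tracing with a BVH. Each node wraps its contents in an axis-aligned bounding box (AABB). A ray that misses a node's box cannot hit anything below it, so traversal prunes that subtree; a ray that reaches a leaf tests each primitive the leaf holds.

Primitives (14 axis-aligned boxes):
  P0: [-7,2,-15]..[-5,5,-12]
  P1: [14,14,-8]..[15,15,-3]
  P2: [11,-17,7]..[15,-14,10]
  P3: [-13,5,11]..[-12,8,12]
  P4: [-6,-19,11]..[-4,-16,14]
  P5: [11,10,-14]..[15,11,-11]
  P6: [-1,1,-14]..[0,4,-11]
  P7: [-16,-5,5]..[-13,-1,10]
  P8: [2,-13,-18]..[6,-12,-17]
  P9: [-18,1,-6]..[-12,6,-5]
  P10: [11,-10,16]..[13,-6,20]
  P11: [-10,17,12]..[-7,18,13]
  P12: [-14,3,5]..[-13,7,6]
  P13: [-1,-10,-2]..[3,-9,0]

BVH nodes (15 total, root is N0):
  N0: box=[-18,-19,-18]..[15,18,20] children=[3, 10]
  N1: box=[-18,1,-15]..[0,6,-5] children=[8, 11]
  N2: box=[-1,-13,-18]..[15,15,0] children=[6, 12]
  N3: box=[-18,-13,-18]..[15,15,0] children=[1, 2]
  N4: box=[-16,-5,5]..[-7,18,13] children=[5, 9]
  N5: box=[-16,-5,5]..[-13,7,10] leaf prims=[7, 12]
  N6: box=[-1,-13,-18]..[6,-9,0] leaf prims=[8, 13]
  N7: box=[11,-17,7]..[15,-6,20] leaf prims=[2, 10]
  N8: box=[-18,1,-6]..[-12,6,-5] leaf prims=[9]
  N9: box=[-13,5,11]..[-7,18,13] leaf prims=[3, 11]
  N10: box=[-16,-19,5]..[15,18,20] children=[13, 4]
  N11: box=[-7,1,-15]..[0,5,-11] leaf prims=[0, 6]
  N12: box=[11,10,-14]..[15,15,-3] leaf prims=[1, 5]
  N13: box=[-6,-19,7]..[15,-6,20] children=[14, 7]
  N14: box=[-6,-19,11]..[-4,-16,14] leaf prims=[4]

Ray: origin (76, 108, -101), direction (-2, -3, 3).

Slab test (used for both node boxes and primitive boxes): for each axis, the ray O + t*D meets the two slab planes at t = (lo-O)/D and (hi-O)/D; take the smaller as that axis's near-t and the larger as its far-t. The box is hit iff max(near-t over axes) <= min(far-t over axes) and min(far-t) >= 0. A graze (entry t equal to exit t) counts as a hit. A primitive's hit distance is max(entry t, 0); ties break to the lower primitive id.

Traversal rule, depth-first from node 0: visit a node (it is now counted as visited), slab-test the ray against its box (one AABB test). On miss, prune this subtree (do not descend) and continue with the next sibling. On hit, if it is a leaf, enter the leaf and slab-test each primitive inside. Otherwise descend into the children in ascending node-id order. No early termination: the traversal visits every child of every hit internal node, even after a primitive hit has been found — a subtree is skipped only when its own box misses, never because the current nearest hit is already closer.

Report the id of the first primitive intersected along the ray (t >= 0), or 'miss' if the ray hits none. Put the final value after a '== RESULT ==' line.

Trace the traversal:
N0 x:[61/2,47] y:[30,127/3] z:[83/3,121/3] -> hit [61/2,121/3], descend [3, 10]
  N3 x:[61/2,47] y:[31,121/3] z:[83/3,101/3] -> hit [31,101/3], descend [1, 2]
    N1 x:[38,47] y:[34,107/3] z:[86/3,32] -> miss, prune
    N2 x:[61/2,77/2] y:[31,121/3] z:[83/3,101/3] -> hit [31,101/3], descend [6, 12]
      N6 x:[35,77/2] y:[39,121/3] z:[83/3,101/3] -> miss, prune
      N12 x:[61/2,65/2] y:[31,98/3] z:[29,98/3] -> hit [31,65/2] leaf, test {P1@t=31, P5(miss)}
  N10 x:[61/2,46] y:[30,127/3] z:[106/3,121/3] -> hit [106/3,121/3], descend [4, 13]
    N4 x:[83/2,46] y:[30,113/3] z:[106/3,38] -> miss, prune
    N13 x:[61/2,41] y:[38,127/3] z:[36,121/3] -> hit [38,121/3], descend [7, 14]
      N7 x:[61/2,65/2] y:[38,125/3] z:[36,121/3] -> miss, prune
      N14 x:[40,41] y:[124/3,127/3] z:[112/3,115/3] -> miss, prune

11 AABB tests over nodes [0, 3, 1, 2, 6, 12, 10, 4, 13, 7, 14]; 1 leaf entered; closest P1.

== RESULT ==
1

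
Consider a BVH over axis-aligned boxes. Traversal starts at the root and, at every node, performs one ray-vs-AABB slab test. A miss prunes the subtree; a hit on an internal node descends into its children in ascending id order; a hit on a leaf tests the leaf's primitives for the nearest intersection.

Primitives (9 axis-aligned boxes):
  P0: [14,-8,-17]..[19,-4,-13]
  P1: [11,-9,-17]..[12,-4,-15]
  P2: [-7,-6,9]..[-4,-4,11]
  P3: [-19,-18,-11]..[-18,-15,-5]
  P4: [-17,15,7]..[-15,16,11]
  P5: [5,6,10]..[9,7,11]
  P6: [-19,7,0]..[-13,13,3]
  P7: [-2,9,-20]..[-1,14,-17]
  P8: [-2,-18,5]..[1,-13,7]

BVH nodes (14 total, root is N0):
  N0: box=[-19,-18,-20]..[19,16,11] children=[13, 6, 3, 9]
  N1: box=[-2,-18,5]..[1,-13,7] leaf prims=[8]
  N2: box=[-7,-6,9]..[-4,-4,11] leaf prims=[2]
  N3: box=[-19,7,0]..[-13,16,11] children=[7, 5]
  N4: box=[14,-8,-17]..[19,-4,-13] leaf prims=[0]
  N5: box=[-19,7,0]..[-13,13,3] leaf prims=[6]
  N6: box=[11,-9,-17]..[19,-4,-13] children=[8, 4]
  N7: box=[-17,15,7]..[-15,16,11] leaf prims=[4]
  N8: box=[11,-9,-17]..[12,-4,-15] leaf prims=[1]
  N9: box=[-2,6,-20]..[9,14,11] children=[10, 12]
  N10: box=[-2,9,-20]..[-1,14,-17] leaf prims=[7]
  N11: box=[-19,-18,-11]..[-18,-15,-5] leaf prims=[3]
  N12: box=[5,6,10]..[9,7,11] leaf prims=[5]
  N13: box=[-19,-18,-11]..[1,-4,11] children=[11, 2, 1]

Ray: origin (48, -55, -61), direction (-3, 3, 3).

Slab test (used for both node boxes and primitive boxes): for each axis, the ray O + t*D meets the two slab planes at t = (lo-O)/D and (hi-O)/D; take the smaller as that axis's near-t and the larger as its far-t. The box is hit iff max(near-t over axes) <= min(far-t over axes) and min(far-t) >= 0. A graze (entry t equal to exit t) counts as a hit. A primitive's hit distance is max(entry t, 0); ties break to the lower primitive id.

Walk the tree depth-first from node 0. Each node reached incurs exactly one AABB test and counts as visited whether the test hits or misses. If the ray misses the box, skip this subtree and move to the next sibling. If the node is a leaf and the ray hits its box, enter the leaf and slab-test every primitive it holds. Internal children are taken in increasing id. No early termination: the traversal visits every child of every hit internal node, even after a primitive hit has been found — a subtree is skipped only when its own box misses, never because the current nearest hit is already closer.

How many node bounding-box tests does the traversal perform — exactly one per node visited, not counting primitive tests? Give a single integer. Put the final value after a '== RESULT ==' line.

Walk:
N0 x:[29/3,67/3] y:[37/3,71/3] z:[41/3,24] -> hit [41/3,67/3], descend [3, 6, 9, 13]
  N3 x:[61/3,67/3] y:[62/3,71/3] z:[61/3,24] -> hit [62/3,67/3], descend [5, 7]
    N5 x:[61/3,67/3] y:[62/3,68/3] z:[61/3,64/3] -> hit [62/3,64/3] leaf, test {P6@t=62/3}
    N7 x:[21,65/3] y:[70/3,71/3] z:[68/3,24] -> miss, prune
  N6 x:[29/3,37/3] y:[46/3,17] z:[44/3,16] -> miss, prune
  N9 x:[13,50/3] y:[61/3,23] z:[41/3,24] -> miss, prune
  N13 x:[47/3,67/3] y:[37/3,17] z:[50/3,24] -> hit [50/3,17], descend [1, 2, 11]
    N1 x:[47/3,50/3] y:[37/3,14] z:[22,68/3] -> miss, prune
    N2 x:[52/3,55/3] y:[49/3,17] z:[70/3,24] -> miss, prune
    N11 x:[22,67/3] y:[37/3,40/3] z:[50/3,56/3] -> miss, prune

Visited [0, 3, 5, 7, 6, 9, 13, 1, 2, 11]. Tests: 10 box, 1 leaf. Nearest: P6.

== RESULT ==
10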